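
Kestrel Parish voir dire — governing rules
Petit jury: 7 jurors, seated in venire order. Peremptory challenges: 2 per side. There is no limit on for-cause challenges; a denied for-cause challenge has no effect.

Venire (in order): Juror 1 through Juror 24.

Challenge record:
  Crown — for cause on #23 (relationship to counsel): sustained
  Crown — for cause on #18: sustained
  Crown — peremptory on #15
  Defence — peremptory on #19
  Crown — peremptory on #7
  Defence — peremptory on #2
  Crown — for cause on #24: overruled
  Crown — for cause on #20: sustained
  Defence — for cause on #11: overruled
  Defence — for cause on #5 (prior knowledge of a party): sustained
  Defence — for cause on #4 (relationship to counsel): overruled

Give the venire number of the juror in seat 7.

Removed: #2, #5, #7, #15, #18, #19, #20, #23. (#4, #11, #24 stay — for-cause denied.)
Seating in order: seats 1–7 → #1, #3, #4, #6, #8, #9, #10.
So seat 7 is #10.

10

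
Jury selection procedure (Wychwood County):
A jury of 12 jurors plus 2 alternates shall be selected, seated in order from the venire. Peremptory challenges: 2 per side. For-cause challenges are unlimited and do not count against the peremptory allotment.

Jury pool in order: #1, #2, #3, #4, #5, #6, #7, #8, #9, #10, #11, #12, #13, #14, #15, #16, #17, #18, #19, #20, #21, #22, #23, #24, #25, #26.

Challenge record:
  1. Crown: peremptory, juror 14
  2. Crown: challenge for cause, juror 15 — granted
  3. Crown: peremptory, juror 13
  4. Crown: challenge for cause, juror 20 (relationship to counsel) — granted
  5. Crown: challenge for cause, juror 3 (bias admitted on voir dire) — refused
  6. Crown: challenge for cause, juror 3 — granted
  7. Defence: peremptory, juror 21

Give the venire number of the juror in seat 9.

Removed: #3, #13, #14, #15, #20, #21.
Seating in order: seats 1–12 → #1, #2, #4, #5, #6, #7, #8, #9, #10, #11, #12, #16; alternates → #17, #18.
So seat 9 is #10.

10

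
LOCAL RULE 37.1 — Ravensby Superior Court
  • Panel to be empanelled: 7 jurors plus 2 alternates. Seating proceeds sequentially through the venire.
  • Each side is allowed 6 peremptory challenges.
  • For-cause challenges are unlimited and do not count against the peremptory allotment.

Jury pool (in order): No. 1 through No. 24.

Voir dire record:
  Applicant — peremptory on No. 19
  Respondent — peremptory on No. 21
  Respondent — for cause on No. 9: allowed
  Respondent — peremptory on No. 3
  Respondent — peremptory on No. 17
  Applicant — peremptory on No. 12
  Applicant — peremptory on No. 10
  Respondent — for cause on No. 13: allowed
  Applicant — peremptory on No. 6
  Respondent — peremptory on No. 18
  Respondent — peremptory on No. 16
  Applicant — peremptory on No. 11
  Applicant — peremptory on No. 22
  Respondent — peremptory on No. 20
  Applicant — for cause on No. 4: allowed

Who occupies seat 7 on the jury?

Removed: #3, #4, #6, #9, #10, #11, #12, #13, #16, #17, #18, #19, #20, #21, #22.
Seating in order: seats 1–7 → #1, #2, #5, #7, #8, #14, #15; alternates → #23, #24.
So seat 7 is #15.

15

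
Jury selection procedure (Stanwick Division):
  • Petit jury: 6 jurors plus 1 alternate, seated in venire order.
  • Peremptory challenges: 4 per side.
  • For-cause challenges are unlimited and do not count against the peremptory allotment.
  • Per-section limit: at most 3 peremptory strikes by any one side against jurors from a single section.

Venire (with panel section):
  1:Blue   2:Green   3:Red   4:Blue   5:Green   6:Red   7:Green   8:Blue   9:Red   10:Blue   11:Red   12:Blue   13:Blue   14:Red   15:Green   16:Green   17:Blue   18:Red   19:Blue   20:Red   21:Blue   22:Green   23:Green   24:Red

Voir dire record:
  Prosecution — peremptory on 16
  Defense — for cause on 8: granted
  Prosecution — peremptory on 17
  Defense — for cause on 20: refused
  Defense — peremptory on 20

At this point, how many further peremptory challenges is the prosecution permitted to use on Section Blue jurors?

2

Prosecution peremptories so far: #16, #17 — 2 of 4 used, 2 left overall.
Against Section Blue: #17 — 1 used; per-section cap 3 leaves 2.
Binding limit: min(2, 2) = 2.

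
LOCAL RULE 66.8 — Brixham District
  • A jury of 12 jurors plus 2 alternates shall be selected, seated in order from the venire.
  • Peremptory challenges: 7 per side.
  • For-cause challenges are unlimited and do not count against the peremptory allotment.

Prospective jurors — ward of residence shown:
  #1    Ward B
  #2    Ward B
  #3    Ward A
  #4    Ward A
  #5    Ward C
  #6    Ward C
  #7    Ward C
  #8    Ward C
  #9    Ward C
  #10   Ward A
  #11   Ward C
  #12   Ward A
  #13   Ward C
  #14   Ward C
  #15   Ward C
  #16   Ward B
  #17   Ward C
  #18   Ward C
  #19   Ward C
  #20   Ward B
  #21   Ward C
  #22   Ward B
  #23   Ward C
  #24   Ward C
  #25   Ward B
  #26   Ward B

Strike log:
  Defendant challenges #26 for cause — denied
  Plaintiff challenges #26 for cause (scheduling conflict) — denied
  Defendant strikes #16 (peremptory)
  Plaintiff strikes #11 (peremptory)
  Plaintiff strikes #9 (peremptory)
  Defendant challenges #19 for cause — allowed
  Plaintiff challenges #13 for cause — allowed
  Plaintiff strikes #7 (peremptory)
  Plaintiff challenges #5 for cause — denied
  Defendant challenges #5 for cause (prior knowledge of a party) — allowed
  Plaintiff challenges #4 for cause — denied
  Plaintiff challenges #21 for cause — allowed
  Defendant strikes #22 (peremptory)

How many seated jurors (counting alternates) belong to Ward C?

7

Removed: #5, #7, #9, #11, #13, #16, #19, #21, #22.
Seated (14 incl. alternates): #1, #2, #3, #4, #6, #8, #10, #12, #14, #15, #17, #18, #20, #23.
Of those, in Ward C: #6, #8, #14, #15, #17, #18, #23 → 7.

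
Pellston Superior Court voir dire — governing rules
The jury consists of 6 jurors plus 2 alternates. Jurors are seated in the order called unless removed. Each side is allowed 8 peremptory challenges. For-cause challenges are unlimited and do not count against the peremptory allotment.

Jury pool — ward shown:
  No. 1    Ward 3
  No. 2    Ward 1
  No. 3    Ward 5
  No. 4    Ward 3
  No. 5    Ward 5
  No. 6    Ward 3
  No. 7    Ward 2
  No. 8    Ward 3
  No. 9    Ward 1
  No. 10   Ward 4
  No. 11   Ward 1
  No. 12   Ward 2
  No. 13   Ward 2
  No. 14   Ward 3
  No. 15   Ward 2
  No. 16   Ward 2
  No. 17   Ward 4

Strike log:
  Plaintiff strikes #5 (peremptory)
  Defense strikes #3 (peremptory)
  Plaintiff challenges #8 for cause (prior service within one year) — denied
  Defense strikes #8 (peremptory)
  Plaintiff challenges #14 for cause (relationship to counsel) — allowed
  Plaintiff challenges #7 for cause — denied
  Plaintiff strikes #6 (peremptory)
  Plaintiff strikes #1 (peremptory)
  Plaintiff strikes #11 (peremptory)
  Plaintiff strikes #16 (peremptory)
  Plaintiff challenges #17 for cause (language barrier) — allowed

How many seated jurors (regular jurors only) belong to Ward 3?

Removed: #1, #3, #5, #6, #8, #11, #14, #16, #17.
Seated jurors 1–6: #2, #4, #7, #9, #10, #12 (alternates #13, #15 not counted).
Of those, in Ward 3: #4 → 1.

1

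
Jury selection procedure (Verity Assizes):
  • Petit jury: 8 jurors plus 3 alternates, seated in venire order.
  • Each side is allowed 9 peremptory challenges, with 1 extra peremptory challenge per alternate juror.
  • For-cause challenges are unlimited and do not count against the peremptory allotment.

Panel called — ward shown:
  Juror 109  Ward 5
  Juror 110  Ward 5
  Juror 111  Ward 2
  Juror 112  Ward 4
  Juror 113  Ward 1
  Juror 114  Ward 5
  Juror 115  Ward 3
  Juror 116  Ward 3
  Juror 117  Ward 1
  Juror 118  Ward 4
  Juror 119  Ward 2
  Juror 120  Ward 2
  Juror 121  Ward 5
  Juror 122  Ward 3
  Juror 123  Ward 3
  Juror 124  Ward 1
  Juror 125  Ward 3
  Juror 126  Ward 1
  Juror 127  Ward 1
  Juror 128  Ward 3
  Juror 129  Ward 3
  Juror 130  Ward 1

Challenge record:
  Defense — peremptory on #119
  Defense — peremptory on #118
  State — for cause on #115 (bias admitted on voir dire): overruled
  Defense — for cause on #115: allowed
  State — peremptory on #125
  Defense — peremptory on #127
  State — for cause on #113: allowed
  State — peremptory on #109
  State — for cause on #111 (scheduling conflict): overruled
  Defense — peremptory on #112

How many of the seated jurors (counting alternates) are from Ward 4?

Removed: #109, #112, #113, #115, #118, #119, #125, #127.
Seated (11 incl. alternates): #110, #111, #114, #116, #117, #120, #121, #122, #123, #124, #126.
None of those are in Ward 4 → 0.

0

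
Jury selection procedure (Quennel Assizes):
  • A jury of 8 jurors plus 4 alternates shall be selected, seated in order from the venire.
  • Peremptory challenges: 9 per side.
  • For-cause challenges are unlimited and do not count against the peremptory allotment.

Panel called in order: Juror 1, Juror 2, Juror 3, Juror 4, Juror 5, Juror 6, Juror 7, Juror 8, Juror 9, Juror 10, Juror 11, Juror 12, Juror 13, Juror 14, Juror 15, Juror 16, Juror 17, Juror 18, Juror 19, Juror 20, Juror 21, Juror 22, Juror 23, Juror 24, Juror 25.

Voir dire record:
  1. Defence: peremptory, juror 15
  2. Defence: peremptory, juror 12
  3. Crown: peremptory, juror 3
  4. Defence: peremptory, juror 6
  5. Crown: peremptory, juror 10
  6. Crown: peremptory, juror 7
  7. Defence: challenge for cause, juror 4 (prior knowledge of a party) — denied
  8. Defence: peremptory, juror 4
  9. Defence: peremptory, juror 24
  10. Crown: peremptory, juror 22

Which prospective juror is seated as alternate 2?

Removed: #3, #4, #6, #7, #10, #12, #15, #22, #24.
Seating in order: seats 1–8 → #1, #2, #5, #8, #9, #11, #13, #14; alternates → #16, #17, #18, #19.
So alternate 2 is #17.

17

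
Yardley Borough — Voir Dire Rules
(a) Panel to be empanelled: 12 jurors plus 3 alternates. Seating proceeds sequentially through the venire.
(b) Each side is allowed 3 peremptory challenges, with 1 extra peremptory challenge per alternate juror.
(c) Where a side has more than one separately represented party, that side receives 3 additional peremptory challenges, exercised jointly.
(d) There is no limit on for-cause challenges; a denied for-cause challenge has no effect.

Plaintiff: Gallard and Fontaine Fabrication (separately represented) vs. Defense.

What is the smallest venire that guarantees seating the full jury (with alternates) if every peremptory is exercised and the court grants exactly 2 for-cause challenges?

32

Seats to fill: 12 + 3 alternates = 15.
Peremptories — Plaintiff: 3 + 1×3 + 3 = 9; Defense: 3 + 1×3 = 6; total 15.
For-cause removals: 2.
Minimum venire: 15 + 15 + 2 = 32.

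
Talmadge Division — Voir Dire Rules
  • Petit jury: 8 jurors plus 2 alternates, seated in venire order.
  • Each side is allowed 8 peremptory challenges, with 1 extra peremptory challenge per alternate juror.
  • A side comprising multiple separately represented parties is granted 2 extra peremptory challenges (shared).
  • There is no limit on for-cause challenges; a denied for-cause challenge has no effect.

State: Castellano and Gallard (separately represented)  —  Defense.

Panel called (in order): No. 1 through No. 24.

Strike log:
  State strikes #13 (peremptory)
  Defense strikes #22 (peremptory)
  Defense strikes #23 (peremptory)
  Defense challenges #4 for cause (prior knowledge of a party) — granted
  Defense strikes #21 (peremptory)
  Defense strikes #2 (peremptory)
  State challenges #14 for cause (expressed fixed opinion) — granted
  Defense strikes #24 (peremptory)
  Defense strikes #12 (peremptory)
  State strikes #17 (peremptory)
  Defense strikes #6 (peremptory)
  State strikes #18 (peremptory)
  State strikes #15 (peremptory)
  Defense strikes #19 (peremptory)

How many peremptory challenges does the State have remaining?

8

State allotment: 8 base + 1 × 2 alternates + 2 multi-party = 12.
State peremptories used: #13, #17, #18, #15 — 4 (the for-cause on #14 doesn't count).
Remaining: 12 − 4 = 8.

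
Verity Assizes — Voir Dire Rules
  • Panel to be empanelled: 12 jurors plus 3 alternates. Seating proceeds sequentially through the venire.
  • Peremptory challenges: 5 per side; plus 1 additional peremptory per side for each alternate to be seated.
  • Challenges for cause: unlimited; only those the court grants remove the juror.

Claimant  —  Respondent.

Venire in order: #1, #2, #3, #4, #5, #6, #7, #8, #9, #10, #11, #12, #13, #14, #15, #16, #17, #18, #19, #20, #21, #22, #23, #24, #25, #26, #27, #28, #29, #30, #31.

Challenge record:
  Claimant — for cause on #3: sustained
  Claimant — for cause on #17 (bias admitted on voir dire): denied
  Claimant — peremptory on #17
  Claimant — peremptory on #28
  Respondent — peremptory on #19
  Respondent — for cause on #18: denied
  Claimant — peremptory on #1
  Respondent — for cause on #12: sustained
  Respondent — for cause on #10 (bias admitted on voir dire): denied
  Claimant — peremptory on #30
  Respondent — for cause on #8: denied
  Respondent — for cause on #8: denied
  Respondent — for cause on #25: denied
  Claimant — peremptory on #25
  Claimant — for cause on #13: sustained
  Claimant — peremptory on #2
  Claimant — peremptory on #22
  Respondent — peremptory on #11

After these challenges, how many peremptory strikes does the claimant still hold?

Claimant allotment: 5 base + 1 × 3 alternates = 8.
Claimant peremptories used: #17, #28, #1, #30, #25, #2, #22 — 7 (for-cause on #3, #17, #13 don't count).
Remaining: 8 − 7 = 1.

1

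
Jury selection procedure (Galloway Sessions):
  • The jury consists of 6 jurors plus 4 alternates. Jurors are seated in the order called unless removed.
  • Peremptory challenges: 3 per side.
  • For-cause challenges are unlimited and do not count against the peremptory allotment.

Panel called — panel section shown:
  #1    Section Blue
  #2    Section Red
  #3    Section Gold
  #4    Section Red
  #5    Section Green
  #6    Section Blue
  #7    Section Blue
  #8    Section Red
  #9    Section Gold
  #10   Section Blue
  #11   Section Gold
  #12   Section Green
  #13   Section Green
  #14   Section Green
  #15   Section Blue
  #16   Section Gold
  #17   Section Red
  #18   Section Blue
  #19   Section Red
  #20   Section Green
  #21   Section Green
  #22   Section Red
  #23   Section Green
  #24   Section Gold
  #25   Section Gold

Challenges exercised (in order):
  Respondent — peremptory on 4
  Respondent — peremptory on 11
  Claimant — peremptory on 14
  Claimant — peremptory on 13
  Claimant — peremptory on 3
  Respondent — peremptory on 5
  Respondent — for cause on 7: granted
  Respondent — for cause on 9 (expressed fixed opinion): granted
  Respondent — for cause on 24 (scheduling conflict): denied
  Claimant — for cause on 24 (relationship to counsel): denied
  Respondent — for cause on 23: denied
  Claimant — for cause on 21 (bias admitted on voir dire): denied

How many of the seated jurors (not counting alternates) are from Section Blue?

Removed: #3, #4, #5, #7, #9, #11, #13, #14.
Seated jurors 1–6: #1, #2, #6, #8, #10, #12 (alternates #15, #16, #17, #18 not counted).
Of those, in Section Blue: #1, #6, #10 → 3.

3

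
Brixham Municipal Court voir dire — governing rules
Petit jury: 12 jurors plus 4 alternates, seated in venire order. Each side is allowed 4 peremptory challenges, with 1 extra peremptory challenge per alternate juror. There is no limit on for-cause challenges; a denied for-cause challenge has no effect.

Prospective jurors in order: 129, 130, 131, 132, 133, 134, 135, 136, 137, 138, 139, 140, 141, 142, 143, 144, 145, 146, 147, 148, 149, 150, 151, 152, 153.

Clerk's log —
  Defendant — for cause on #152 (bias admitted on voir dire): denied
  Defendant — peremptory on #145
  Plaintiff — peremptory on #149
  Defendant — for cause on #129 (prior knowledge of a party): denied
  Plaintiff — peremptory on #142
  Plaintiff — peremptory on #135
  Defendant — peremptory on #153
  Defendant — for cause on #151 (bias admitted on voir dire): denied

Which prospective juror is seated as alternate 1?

Removed: #135, #142, #145, #149, #153. (#129, #151, #152 stay — for-cause denied.)
Seating in order: seats 1–12 → #129, #130, #131, #132, #133, #134, #136, #137, #138, #139, #140, #141; alternates → #143, #144, #146, #147.
So alternate 1 is #143.

143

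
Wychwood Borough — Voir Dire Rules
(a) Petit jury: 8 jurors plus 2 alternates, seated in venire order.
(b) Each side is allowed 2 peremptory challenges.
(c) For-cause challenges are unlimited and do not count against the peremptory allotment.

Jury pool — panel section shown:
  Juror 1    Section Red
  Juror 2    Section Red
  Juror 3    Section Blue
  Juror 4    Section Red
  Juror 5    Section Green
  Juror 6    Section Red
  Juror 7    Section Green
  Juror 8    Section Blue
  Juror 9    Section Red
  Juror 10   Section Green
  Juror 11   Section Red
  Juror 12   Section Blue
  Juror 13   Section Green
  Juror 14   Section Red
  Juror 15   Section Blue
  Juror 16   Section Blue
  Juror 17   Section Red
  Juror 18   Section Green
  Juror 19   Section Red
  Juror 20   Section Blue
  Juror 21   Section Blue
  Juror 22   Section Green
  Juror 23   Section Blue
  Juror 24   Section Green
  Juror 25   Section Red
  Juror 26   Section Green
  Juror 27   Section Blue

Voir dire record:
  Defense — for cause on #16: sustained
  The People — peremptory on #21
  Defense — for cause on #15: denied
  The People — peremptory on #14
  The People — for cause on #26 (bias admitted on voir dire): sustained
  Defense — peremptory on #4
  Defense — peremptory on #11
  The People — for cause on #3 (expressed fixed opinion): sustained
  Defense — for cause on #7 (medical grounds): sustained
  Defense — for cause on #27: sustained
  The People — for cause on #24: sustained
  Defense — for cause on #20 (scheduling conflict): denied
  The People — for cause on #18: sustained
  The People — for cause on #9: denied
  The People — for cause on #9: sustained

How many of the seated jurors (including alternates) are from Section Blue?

3

Removed: #3, #4, #7, #9, #11, #14, #16, #18, #21, #24, #26, #27.
Seated (10 incl. alternates): #1, #2, #5, #6, #8, #10, #12, #13, #15, #17.
Of those, in Section Blue: #8, #12, #15 → 3.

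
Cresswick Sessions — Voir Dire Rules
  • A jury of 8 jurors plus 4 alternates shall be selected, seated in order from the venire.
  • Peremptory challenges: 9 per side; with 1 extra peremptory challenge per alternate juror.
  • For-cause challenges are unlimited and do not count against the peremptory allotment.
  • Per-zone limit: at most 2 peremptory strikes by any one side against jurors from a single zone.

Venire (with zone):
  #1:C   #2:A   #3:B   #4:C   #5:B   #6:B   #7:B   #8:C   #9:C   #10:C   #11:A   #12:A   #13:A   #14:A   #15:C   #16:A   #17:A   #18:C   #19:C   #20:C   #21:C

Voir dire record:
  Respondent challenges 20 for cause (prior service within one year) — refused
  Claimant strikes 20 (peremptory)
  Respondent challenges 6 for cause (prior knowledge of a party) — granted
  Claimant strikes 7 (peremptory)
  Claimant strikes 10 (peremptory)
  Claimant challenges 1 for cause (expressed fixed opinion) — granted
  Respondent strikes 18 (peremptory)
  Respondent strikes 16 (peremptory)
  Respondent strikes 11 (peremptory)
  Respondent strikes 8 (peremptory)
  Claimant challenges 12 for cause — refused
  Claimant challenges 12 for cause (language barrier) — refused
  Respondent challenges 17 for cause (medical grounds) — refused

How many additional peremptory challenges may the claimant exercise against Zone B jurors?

1

Claimant peremptories so far: #20, #7, #10 — 3 of 13 used, 10 left overall.
Against Zone B: #7 — 1 used; per-zone cap 2 leaves 1.
Binding limit: min(10, 1) = 1.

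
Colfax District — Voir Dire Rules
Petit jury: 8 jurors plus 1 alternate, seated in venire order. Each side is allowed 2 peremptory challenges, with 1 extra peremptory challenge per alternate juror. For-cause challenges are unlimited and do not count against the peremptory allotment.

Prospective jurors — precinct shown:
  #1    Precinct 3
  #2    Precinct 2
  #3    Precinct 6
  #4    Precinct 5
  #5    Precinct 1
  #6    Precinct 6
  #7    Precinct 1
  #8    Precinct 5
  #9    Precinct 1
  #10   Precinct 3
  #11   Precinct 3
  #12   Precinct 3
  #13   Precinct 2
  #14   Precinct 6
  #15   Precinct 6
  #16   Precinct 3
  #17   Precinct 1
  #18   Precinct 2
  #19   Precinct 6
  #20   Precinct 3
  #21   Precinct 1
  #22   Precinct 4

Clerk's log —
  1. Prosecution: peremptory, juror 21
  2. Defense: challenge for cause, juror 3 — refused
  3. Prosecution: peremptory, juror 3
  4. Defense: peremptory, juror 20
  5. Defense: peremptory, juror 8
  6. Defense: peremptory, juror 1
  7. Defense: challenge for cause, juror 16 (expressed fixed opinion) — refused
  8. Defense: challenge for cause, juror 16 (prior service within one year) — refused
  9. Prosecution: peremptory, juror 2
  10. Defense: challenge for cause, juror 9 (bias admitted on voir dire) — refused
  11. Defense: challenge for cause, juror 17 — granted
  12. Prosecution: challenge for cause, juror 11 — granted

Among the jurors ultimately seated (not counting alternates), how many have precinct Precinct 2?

Removed: #1, #2, #3, #8, #11, #17, #20, #21.
Seated jurors 1–8: #4, #5, #6, #7, #9, #10, #12, #13 (alternates #14 not counted).
Of those, in Precinct 2: #13 → 1.

1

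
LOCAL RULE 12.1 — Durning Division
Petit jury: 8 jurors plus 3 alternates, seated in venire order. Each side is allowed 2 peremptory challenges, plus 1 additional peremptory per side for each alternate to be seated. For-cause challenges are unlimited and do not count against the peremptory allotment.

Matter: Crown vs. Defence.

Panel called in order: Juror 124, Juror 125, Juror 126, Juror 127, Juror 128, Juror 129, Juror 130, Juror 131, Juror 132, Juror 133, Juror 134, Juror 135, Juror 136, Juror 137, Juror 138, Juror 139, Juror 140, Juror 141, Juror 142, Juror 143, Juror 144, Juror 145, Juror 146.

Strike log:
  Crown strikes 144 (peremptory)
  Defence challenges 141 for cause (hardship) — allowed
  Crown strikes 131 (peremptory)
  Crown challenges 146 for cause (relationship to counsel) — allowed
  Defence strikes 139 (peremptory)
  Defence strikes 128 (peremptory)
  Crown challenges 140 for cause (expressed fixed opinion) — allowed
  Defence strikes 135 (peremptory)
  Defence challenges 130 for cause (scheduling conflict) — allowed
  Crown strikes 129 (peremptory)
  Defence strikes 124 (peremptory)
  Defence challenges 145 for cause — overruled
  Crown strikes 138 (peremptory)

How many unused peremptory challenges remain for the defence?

Defence allotment: 2 base + 1 × 3 alternates = 5.
Defence peremptories used: #139, #128, #135, #124 — 4 (for-cause on #141, #130, #145 don't count).
Remaining: 5 − 4 = 1.

1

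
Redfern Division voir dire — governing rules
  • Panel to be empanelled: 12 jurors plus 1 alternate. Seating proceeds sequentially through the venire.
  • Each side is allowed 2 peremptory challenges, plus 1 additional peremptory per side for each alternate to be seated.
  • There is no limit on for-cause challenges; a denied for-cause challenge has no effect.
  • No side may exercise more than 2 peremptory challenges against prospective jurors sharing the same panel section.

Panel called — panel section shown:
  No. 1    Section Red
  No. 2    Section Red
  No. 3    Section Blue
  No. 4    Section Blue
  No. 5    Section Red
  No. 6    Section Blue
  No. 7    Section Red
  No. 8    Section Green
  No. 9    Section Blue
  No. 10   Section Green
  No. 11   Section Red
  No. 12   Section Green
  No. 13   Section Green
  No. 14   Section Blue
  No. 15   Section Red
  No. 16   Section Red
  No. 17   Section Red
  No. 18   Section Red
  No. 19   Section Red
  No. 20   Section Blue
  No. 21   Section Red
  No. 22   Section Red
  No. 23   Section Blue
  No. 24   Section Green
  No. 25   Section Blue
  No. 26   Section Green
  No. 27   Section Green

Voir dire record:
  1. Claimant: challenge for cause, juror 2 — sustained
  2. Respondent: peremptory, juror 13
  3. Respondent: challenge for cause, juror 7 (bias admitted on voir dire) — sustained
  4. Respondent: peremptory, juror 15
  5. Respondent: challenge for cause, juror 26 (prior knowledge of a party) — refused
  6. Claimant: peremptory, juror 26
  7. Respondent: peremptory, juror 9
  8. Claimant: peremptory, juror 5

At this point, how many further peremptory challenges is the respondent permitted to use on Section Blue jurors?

0

Respondent peremptories so far: #13, #15, #9 — 3 of 3 used, 0 left overall.
Against Section Blue: #9 — 1 used; per-section cap 2 leaves 1.
Binding limit: min(0, 1) = 0.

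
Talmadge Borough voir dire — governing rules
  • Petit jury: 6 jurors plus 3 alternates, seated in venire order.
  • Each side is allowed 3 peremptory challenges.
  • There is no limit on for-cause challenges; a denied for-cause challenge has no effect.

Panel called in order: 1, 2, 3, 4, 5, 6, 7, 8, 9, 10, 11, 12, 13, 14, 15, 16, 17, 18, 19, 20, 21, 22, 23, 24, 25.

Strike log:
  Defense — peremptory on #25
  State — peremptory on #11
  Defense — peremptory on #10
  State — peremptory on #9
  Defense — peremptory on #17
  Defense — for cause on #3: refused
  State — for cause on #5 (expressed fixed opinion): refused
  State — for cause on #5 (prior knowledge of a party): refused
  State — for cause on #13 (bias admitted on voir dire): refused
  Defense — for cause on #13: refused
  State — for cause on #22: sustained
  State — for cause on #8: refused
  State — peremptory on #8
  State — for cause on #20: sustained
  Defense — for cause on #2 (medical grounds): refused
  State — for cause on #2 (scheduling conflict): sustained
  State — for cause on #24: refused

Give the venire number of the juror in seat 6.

7

Removed: #2, #8, #9, #10, #11, #17, #20, #22, #25. (#3, #5, #13, #24 stay — for-cause denied.)
Filling seats in venire order through position 6: #1, #3, #4, #5, #6, #7.
So seat 6 is #7.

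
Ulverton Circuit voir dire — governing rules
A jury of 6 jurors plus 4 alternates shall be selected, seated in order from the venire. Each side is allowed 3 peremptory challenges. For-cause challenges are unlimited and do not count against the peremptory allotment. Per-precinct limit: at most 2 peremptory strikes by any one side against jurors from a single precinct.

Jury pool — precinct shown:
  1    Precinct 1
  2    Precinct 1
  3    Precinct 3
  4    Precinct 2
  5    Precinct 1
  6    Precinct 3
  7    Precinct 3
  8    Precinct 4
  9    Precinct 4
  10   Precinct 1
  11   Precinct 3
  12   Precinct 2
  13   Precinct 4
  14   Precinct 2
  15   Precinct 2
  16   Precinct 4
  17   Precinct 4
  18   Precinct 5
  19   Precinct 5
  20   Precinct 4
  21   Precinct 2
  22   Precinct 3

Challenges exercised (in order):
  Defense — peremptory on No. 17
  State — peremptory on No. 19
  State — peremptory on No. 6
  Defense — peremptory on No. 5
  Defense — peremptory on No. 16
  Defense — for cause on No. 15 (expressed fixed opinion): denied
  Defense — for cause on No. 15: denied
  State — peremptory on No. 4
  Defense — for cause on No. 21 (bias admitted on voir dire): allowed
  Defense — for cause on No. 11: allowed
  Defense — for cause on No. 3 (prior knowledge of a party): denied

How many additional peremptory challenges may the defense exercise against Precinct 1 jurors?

0

Defense peremptories so far: #17, #5, #16 — 3 of 3 used, 0 left overall.
Against Precinct 1: #5 — 1 used; per-precinct cap 2 leaves 1.
Binding limit: min(0, 1) = 0.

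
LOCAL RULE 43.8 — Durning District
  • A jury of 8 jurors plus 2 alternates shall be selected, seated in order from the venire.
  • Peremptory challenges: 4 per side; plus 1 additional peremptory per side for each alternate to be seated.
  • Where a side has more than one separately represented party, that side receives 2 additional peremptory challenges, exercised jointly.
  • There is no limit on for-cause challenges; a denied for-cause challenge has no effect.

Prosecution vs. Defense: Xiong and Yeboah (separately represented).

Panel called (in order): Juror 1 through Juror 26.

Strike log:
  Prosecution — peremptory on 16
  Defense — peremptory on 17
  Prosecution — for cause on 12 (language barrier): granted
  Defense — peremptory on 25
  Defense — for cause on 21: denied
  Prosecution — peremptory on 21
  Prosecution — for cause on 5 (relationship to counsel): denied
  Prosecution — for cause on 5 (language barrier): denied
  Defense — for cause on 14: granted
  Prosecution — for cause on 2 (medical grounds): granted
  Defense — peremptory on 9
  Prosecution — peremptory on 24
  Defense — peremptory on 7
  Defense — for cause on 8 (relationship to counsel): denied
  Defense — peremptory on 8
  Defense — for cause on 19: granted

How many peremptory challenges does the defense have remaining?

Defense allotment: 4 base + 1 × 2 alternates + 2 multi-party = 8.
Defense peremptories used: #17, #25, #9, #7, #8 — 5 (for-cause on #21, #14, #8, #19 don't count).
Remaining: 8 − 5 = 3.

3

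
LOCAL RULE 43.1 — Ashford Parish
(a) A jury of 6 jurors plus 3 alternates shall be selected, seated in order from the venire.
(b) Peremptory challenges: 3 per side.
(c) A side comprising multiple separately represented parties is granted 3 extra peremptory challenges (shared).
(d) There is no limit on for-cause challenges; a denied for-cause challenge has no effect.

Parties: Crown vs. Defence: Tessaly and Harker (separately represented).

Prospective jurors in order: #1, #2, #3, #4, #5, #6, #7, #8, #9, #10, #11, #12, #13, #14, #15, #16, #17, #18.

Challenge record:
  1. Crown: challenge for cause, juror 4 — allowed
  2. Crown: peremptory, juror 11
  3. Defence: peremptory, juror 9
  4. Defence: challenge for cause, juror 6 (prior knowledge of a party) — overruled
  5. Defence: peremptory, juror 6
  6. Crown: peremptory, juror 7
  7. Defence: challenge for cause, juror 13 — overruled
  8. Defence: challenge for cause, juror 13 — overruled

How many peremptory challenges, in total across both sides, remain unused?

Crown allotment: 3. Defence allotment: 3 base + 3 multi-party = 6.
Crown peremptories used: #11, #7 — 2 (the for-cause on #4 doesn't count).
Defence peremptories used: #9, #6 — 2 (for-cause on #6, #13, #13 don't count).
Remaining: (3 − 2) + (6 − 2) = 5.

5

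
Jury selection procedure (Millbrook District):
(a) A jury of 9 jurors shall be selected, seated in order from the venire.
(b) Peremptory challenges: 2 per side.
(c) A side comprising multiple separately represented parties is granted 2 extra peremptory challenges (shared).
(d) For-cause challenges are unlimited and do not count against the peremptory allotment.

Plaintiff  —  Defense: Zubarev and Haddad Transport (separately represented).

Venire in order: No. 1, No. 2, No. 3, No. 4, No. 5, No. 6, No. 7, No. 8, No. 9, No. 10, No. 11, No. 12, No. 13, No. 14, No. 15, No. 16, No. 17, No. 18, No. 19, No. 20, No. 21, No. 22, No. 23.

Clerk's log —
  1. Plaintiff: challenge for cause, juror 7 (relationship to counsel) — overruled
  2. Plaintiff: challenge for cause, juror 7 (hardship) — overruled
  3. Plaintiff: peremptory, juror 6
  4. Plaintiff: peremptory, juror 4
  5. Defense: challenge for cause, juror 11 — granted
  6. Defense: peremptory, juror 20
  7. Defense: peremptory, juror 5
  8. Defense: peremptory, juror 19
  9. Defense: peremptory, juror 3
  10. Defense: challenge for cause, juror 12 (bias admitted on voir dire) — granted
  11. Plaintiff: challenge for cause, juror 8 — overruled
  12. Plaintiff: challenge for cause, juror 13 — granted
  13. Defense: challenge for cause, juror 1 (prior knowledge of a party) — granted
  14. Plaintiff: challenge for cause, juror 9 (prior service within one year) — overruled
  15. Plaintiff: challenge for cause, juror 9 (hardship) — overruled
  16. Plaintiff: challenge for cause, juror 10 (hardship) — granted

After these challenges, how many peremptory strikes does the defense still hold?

0

Defense allotment: 2 base + 2 multi-party = 4.
Defense peremptories used: #20, #5, #19, #3 — 4 (for-cause on #11, #12, #1 don't count).
Remaining: 4 − 4 = 0.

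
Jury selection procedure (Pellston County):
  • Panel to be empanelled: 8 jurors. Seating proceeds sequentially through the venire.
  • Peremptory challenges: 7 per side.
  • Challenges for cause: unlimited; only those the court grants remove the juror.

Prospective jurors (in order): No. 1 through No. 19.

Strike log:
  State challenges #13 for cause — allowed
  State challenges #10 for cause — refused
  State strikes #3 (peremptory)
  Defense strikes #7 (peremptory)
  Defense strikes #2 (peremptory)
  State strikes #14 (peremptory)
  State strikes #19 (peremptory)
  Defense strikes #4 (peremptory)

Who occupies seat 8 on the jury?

12

Removed: #2, #3, #4, #7, #13, #14, #19. (#10 stays — for-cause denied.)
Seating in order: seats 1–8 → #1, #5, #6, #8, #9, #10, #11, #12.
So seat 8 is #12.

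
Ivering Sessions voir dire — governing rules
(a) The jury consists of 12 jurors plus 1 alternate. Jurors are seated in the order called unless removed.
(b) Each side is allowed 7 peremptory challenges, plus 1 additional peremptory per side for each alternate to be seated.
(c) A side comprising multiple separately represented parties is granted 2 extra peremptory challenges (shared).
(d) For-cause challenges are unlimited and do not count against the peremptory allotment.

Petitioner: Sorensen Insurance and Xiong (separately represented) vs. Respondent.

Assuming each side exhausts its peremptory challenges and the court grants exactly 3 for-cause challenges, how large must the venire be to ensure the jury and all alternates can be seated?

34

Seats to fill: 12 + 1 alternates = 13.
Peremptories — Petitioner: 7 + 1×1 + 2 = 10; Respondent: 7 + 1×1 = 8; total 18.
For-cause removals: 3.
Minimum venire: 13 + 18 + 3 = 34.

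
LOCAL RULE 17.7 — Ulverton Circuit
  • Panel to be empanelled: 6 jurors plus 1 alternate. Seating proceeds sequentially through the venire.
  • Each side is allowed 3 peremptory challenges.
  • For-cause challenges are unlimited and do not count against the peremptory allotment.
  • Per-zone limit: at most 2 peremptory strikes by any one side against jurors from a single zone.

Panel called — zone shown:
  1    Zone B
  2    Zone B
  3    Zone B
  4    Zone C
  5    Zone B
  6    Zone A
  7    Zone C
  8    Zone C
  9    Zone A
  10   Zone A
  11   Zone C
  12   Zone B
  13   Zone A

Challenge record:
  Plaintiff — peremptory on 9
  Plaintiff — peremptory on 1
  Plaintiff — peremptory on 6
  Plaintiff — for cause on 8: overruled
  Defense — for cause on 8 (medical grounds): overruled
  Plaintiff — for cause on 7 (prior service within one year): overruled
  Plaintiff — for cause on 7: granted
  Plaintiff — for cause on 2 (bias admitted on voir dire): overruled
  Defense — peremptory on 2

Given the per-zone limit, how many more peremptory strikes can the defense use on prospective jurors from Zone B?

1

Defense peremptories so far: #2 — 1 of 3 used, 2 left overall.
Against Zone B: #2 — 1 used; per-zone cap 2 leaves 1.
Binding limit: min(2, 1) = 1.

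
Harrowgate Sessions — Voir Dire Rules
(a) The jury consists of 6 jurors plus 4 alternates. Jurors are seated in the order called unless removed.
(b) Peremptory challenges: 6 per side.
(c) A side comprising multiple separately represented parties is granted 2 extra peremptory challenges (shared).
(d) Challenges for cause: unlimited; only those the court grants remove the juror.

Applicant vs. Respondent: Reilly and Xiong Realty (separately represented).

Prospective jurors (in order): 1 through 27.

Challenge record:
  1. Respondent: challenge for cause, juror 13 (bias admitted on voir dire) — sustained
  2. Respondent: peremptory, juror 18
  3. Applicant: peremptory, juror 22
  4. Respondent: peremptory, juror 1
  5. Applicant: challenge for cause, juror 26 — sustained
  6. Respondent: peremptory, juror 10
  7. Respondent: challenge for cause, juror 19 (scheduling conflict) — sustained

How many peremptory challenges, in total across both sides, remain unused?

10

Applicant allotment: 6. Respondent allotment: 6 base + 2 multi-party = 8.
Applicant peremptories used: #22 — 1 (the for-cause on #26 doesn't count).
Respondent peremptories used: #18, #1, #10 — 3 (for-cause on #13, #19 don't count).
Remaining: (6 − 1) + (8 − 3) = 10.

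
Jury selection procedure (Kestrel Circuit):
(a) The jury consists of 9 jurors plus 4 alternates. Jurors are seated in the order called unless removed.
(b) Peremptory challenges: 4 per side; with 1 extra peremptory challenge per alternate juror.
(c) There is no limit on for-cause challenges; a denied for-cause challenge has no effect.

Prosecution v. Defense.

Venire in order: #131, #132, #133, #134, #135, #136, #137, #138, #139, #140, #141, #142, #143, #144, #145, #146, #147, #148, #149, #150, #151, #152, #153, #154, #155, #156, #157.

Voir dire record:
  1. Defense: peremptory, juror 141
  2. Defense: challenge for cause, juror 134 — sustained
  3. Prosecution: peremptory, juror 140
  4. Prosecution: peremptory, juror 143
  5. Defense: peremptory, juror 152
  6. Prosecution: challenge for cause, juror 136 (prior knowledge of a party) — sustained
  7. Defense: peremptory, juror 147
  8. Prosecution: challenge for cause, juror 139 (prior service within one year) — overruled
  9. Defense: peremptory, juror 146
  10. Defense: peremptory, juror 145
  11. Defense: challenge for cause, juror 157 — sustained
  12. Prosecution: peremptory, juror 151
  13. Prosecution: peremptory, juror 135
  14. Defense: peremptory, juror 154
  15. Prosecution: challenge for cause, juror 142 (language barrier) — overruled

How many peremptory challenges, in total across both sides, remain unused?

6

Prosecution allotment: 4 base + 1 × 4 alternates = 8. Defense allotment: 4 base + 1 × 4 alternates = 8.
Prosecution peremptories used: #140, #143, #151, #135 — 4 (for-cause on #136, #139, #142 don't count).
Defense peremptories used: #141, #152, #147, #146, #145, #154 — 6 (for-cause on #134, #157 don't count).
Remaining: (8 − 4) + (8 − 6) = 6.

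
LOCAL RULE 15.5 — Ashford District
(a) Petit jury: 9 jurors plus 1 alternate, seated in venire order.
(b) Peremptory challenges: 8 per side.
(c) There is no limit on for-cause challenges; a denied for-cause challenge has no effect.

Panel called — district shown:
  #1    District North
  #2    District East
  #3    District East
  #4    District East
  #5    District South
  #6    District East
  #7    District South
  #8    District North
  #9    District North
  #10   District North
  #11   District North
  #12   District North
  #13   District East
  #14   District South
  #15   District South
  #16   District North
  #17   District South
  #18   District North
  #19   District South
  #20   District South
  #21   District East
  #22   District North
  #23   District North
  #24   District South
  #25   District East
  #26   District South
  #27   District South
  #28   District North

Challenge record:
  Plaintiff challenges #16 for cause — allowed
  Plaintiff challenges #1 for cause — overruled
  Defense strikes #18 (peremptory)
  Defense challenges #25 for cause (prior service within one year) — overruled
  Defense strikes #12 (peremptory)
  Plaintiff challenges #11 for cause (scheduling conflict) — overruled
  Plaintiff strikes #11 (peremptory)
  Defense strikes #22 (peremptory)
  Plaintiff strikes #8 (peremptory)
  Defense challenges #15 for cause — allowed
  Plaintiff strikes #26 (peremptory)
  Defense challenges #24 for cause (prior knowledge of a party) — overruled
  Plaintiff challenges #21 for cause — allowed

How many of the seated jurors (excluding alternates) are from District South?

2

Removed: #8, #11, #12, #15, #16, #18, #21, #22, #26.
Seated jurors 1–9: #1, #2, #3, #4, #5, #6, #7, #9, #10 (alternates #13 not counted).
Of those, in District South: #5, #7 → 2.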